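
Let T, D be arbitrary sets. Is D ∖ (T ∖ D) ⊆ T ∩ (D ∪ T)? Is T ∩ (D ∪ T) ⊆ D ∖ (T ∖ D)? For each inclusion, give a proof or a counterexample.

(⟹) This inclusion fails. Take T = ∅, D = {1}; then 1 ∈ D ∖ (T ∖ D) but 1 ∉ T ∩ (D ∪ T).

(⟸) This inclusion fails. Take T = {1}, D = ∅; then 1 ∈ T ∩ (D ∪ T) but 1 ∉ D ∖ (T ∖ D).

Both inclusions fail.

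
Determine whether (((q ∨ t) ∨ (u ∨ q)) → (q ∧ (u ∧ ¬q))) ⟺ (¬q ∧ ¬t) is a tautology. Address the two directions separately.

(⇒) holds; (⇐) fails.

(→) Assume the antecedent. If u is true, the antecedent cannot hold. If u is false, the antecedent forces (u = F, t = F, q = F), and ¬q ∧ ¬t holds there. Either way ¬q ∧ ¬t holds.

(←) This fails. Under u = T, t = F, q = F, the left side is false but the right side is true.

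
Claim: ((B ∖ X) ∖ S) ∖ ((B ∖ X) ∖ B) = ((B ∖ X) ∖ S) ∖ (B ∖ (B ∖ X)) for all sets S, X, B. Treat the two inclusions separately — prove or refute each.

(⊇) Let x ∈ ((B ∖ X) ∖ S) ∖ (B ∖ (B ∖ X)). Then x ∈ B and x ∉ S, X, from which x ∈ ((B ∖ X) ∖ S) ∖ ((B ∖ X) ∖ B).

(⊆) Let x ∈ ((B ∖ X) ∖ S) ∖ ((B ∖ X) ∖ B). Then x ∈ B and x ∉ S, X, from which x ∈ ((B ∖ X) ∖ S) ∖ (B ∖ (B ∖ X)).

Both inclusions hold; the sets are equal.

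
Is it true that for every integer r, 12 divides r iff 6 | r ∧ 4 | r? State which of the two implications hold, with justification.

(⟸) Suppose 6 ∣ r and 4 ∣ r. Any common multiple of 6 and 4 is a multiple of their lcm; here lcm(6, 4) = 6·4/gcd(6, 4) = 24/2 = 12, so 12 ∣ r.

(⟹) If 12 ∣ r, write r = 12q. Since 12 = 2·6, r = 6·(2q), so 6 ∣ r; and since 12 = 3·4, r = 4·(3q), so 4 ∣ r.

Both directions hold.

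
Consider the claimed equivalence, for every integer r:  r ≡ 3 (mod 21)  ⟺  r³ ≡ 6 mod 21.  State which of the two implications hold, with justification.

(⇐) This fails: take r = 6. Then 6³ = 216 ≡ 6 (mod 21), yet 6 ≡ 6 (mod 21), not 3.

(⇒) Suppose r ≡ 3 (mod 21). Write r = 21j + 3. Then (21j + 3)³ = 9261j³ + 3969j² + 567j + 27 = 21(441j³ + 189j² + 27j + 1) + 6, so r³ ≡ 6 (mod 21).

Only the forward implication holds.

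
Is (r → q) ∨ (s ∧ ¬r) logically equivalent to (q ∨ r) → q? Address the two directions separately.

(⟹) Assume the antecedent. If q is true, (q ∨ r) → q reduces to true regardless of the other variables. If q is false, the antecedent forces (q = F, s = F, r = F) or (q = F, s = T, r = F), and (q ∨ r) → q holds there. Either way (q ∨ r) → q holds.

(⟸) Assume the antecedent. If q is true, (r → q) ∨ (s ∧ ¬r) reduces to true regardless of the other variables. If q is false, the antecedent forces (q = F, s = F, r = F) or (q = F, s = T, r = F), and (r → q) ∨ (s ∧ ¬r) holds there. Either way (r → q) ∨ (s ∧ ¬r) holds.

Both directions hold.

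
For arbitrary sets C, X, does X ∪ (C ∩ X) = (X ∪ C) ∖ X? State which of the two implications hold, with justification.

(⊆) fails and (⊇) fails.

Forward inclusion. This inclusion fails. Take C = ∅, X = {1}; then 1 ∈ X ∪ (C ∩ X) but 1 ∉ (X ∪ C) ∖ X.

Reverse inclusion. This inclusion fails. Take C = {1}, X = ∅; then 1 ∈ (X ∪ C) ∖ X but 1 ∉ X ∪ (C ∩ X).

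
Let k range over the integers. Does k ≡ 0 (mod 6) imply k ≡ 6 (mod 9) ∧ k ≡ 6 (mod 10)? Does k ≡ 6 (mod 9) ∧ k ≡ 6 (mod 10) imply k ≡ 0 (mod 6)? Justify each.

(→) This fails: k = 0 gives 0 ≡ 0 (mod 6) but 0 ≡ 0 (mod 9), so the conjunction on the right does not hold.

(←) Conversely, if k ≡ 6 (mod 9) and k ≡ 6 (mod 10), then by the Chinese remainder theorem k ≡ 6 (mod 90). Since 6 ≡ 0 (mod 6) and 6 ∣ 90, we get k ≡ 0 (mod 6).

Only the reverse direction holds.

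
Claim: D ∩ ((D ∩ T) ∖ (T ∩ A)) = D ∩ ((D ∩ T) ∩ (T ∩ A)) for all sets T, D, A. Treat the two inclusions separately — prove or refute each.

Neither inclusion holds.

(⟹) This inclusion fails. Take T = {1}, D = {1}, A = ∅; then 1 ∈ D ∩ ((D ∩ T) ∖ (T ∩ A)) but 1 ∉ D ∩ ((D ∩ T) ∩ (T ∩ A)).

(⟸) This inclusion fails. Take T = {1}, D = {1}, A = {1}; then 1 ∈ D ∩ ((D ∩ T) ∩ (T ∩ A)) but 1 ∉ D ∩ ((D ∩ T) ∖ (T ∩ A)).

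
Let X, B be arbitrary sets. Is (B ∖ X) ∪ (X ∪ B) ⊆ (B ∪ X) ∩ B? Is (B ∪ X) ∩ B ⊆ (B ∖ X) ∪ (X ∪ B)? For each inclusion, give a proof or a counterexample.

(⊆) This inclusion fails. Take X = {1}, B = ∅; then 1 ∈ (B ∖ X) ∪ (X ∪ B) but 1 ∉ (B ∪ X) ∩ B.

(⊇) Let x ∈ (B ∪ X) ∩ B. Then either x ∈ B and x ∉ X; or x ∈ X ∩ B. In each case x ∈ (B ∖ X) ∪ (X ∪ B), so (B ∪ X) ∩ B ⊆ (B ∖ X) ∪ (X ∪ B).

Only the reverse inclusion holds.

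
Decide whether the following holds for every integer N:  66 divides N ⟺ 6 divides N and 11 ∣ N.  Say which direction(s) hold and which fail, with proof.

Both implications hold.

(→) If 66 ∣ N, write N = 66q. Since 66 = 11·6, N = 6·(11q), so 6 ∣ N; and since 66 = 6·11, N = 11·(6q), so 11 ∣ N.

(←) Suppose 6 ∣ N and 11 ∣ N. Any common multiple of 6 and 11 is a multiple of their lcm; here gcd(6, 11) = 1, so lcm(6, 11) = 6·11 = 66, so 66 ∣ N.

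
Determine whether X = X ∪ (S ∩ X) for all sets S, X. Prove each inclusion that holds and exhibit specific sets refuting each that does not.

Both inclusions hold; the sets are equal.

Reverse inclusion. Let x ∈ X ∪ (S ∩ X). Then either x ∈ X and x ∉ S; or x ∈ S ∩ X. In each case x ∈ X, so X ∪ (S ∩ X) ⊆ X.

Forward inclusion. Let x ∈ X. Then either x ∈ X and x ∉ S; or x ∈ S ∩ X. In each case x ∈ X ∪ (S ∩ X), so X ⊆ X ∪ (S ∩ X).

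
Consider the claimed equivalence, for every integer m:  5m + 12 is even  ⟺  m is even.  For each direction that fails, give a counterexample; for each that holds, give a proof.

The biconditional holds.

[⇒] Suppose 5m + 12 is even. Since 5 is odd, 5m and m have the same parity, so 5m + 12 ≡ m + 12 (mod 2). As 12 is even, 5m + 12 is even exactly when m is even. Thus m is even.

[⇐] Conversely, suppose m is even; write m = 2j. Then 5m + 12 = 5·(2j) + 12 = 2·5j + 12, which is even.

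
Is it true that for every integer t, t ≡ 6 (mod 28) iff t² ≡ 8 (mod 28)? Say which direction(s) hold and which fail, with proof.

The forward direction holds; the converse fails.

(⇐) This fails: take t = 8. Then 8² = 64 ≡ 8 (mod 28), yet 8 ≡ 8 (mod 28), not 6.

(⇒) Suppose t ≡ 6 (mod 28). Write t = 28j + 6. Then (28j + 6)² = 784j² + 336j + 36 = 28(28j² + 12j + 1) + 8, so t² ≡ 8 (mod 28).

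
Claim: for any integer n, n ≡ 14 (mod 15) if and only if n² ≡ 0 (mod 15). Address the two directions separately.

Neither implication holds.

(⟹) This fails: take n = 14. Then 14 ≡ 14 (mod 15), but 14² = 196 ≡ 1 (mod 15), not 0.

(⟸) This fails: take n = 0. Then 0² = 0 ≡ 0 (mod 15), yet 0 ≡ 0 (mod 15), not 14.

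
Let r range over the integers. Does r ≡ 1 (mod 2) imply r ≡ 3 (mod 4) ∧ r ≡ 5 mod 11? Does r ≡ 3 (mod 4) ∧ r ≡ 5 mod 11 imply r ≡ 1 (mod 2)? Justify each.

Not equivalent: only (⇐) holds.

Forward direction. This fails: r = 1 gives 1 ≡ 1 (mod 2) but 1 ≡ 1 (mod 4), so the conjunction on the right does not hold.

Converse. If r ≡ 3 (mod 4) and r ≡ 5 (mod 11), then by the Chinese remainder theorem r ≡ 27 (mod 44). Since 27 ≡ 1 (mod 2) and 2 ∣ 44, we get r ≡ 1 (mod 2).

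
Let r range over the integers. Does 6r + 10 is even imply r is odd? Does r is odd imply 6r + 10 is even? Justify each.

Only the reverse direction holds.

(⟹) This fails: take r = 0. Then 6r + 10 = 10, which is even, yet r = 0 is even, not odd.

(⟸) Suppose r is odd. Since 6 is even, 6r is even for every r, so 6r + 10 has the same parity as 10, which is even. Hence 6r + 10 is even.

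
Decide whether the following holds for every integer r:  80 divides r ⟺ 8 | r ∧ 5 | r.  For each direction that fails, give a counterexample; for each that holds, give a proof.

(⇒) holds; (⇐) fails.

[⇒] If 80 ∣ r, write r = 80q. Since 80 = 10·8, r = 8·(10q), so 8 ∣ r; and since 80 = 16·5, r = 5·(16q), so 5 ∣ r.

[⇐] This fails: take r = 40. Both 8 ∣ 40 and 5 ∣ 40, yet 40 is not a multiple of 80 (since 40 = 0·80 + 40), so 80 ∤ 40.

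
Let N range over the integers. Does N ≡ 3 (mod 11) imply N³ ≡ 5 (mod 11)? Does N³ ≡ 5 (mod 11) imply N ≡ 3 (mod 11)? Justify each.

[⇒] Suppose N ≡ 3 (mod 11). Write N = 11j + 3. Then (11j + 3)³ = 1331j³ + 1089j² + 297j + 27 = 11(121j³ + 99j² + 27j + 2) + 5, so N³ ≡ 5 (mod 11).

[⇐] For the converse, argue contrapositively. If N ≢ 3 (mod 11), then N is congruent to one of 0, 1, 2, 4, 5, 6, 7, 8, 9, 10 modulo 11, and these give N³ ≡ 0, 1, 8, 9, 4, 7, 2, 6, 3, 10 respectively — never 5.

Equivalent; both directions hold.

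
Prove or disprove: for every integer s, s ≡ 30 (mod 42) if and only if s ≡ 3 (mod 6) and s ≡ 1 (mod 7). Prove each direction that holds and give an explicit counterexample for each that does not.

Neither implication holds.

[⇒] This fails: s = 30 gives 30 ≡ 30 (mod 42) but 30 ≡ 0 (mod 6), so the conjunction on the right does not hold.

[⇐] This fails: s = 15 satisfies both congruences on the right (15 ≡ 3 mod 6 and 15 ≡ 1 mod 7) yet 15 ≡ 15 (mod 42), not 30.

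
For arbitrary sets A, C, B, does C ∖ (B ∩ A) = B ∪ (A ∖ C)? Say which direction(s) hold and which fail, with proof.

(⟹) This inclusion fails. Take A = ∅, C = {1}, B = ∅; then 1 ∈ C ∖ (B ∩ A) but 1 ∉ B ∪ (A ∖ C).

(⟸) This inclusion fails. Take A = {1}, C = ∅, B = ∅; then 1 ∈ B ∪ (A ∖ C) but 1 ∉ C ∖ (B ∩ A).

(⊆) fails and (⊇) fails.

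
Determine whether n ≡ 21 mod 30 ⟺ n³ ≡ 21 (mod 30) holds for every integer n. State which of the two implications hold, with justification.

(⟸) Suppose n³ ≡ 21 (mod 30). The only residue r in {0, …, 29} with r³ ≡ 21 (mod 30) is r = 21, so n ≡ 21 (mod 30).

(⟹) Suppose n ≡ 21 mod 30. Write n = 30j + 21. Then (30j + 21)³ = 27000j³ + 56700j² + 39690j + 9261 = 30(900j³ + 1890j² + 1323j + 308) + 21, so n³ ≡ 21 (mod 30).

Both implications hold.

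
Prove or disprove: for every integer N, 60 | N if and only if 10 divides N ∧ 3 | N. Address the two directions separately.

[⇐] This fails: take N = 30. Both 10 ∣ 30 and 3 ∣ 30, yet 30 is not a multiple of 60 (since 30 = 0·60 + 30), so 60 ∤ 30.

[⇒] If 60 ∣ N, write N = 60q. Since 60 = 6·10, N = 10·(6q), so 10 ∣ N; and since 60 = 20·3, N = 3·(20q), so 3 ∣ N.

(⇒) holds; (⇐) fails.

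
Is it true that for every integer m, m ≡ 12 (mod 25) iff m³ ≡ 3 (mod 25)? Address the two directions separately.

(→) Suppose m ≡ 12 (mod 25). Write m = 25j + 12. Then (25j + 12)³ = 15625j³ + 22500j² + 10800j + 1728 = 25(625j³ + 900j² + 432j + 69) + 3, so m³ ≡ 3 (mod 25).

(←) Conversely, suppose m³ ≡ 3 (mod 25). The only residue r in {0, …, 24} with r³ ≡ 3 (mod 25) is r = 12, so m ≡ 12 (mod 25).

Both implications hold.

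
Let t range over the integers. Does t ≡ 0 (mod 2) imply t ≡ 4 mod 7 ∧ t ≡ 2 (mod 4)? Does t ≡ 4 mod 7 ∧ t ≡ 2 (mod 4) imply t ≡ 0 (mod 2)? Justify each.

Only the converse holds.

(→) This fails: t = 0 gives 0 ≡ 0 (mod 2) but 0 ≡ 0 (mod 7), so the conjunction on the right does not hold.

(←) Conversely, if t ≡ 4 (mod 7) and t ≡ 2 (mod 4), then by the Chinese remainder theorem t ≡ 18 (mod 28). Since 18 ≡ 0 (mod 2) and 2 ∣ 28, we get t ≡ 0 (mod 2).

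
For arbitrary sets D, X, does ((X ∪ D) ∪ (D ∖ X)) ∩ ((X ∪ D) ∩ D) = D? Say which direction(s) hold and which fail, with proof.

(⊆) Let x ∈ ((X ∪ D) ∪ (D ∖ X)) ∩ ((X ∪ D) ∩ D). Then either x ∈ D and x ∉ X; or x ∈ D ∩ X. In each case x ∈ D, so ((X ∪ D) ∪ (D ∖ X)) ∩ ((X ∪ D) ∩ D) ⊆ D.

(⊇) Let x ∈ D. Then either x ∈ D and x ∉ X; or x ∈ D ∩ X. In each case x ∈ ((X ∪ D) ∪ (D ∖ X)) ∩ ((X ∪ D) ∩ D), so D ⊆ ((X ∪ D) ∪ (D ∖ X)) ∩ ((X ∪ D) ∩ D).

Both inclusions hold.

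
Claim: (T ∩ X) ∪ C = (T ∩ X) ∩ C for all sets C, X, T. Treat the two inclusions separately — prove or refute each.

(⊆) fails; (⊇) holds.

(⟹) This inclusion fails. Take C = {1}, X = ∅, T = ∅; then 1 ∈ (T ∩ X) ∪ C but 1 ∉ (T ∩ X) ∩ C.

(⟸) Let x ∈ (T ∩ X) ∩ C. Then x ∈ C ∩ X ∩ T, from which x ∈ (T ∩ X) ∪ C.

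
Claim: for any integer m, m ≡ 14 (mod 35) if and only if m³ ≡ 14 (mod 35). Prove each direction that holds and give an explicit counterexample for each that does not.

Both implications hold.

(⟹) Suppose m ≡ 14 (mod 35). Write m = 35j + 14. Then (35j + 14)³ = 42875j³ + 51450j² + 20580j + 2744 = 35(1225j³ + 1470j² + 588j + 78) + 14, so m³ ≡ 14 (mod 35).

(⟸) Conversely, suppose m³ ≡ 14 (mod 35). The only residue r in {0, …, 34} with r³ ≡ 14 (mod 35) is r = 14, so m ≡ 14 (mod 35).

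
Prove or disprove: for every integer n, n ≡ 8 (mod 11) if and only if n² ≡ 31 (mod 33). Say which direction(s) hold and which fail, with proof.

(⇒) This fails: take n = 30. Then 30 ≡ 8 (mod 11), but 30² = 900 ≡ 9 (mod 33), not 31.

(⇐) This fails: take n = 14. Then 14² = 196 ≡ 31 (mod 33), yet 14 ≡ 3 (mod 11), not 8.

Both directions fail.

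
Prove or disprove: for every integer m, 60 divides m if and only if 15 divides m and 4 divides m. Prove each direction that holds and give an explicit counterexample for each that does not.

Equivalent; both directions hold.

(⟹) If 60 ∣ m, write m = 60q. Since 60 = 4·15, m = 15·(4q), so 15 ∣ m; and since 60 = 15·4, m = 4·(15q), so 4 ∣ m.

(⟸) Suppose 15 ∣ m and 4 ∣ m. Any common multiple of 15 and 4 is a multiple of their lcm; here gcd(15, 4) = 1, so lcm(15, 4) = 15·4 = 60, so 60 ∣ m.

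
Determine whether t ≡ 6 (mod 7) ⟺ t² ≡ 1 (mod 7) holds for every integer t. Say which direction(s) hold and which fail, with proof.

(→) Suppose t ≡ 6 (mod 7). Write t = 7j + 6. Then (7j + 6)² = 49j² + 84j + 36 = 7(7j² + 12j + 5) + 1, so t² ≡ 1 (mod 7).

(←) This fails: take t = 1. Then 1² = 1 ≡ 1 (mod 7), yet 1 ≡ 1 (mod 7), not 6.

The forward direction holds; the converse fails.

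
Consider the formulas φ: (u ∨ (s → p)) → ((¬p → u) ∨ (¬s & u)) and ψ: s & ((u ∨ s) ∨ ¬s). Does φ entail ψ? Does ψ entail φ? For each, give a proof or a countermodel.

(⇒) This fails. Under p = T, s = F, u = F, the left side is true but the right side is false.

(⇐) Assume the antecedent. If p is true, the consequent reduces to true regardless of the other variables. If p is false, the antecedent forces (p = F, s = T, u = F) or (p = F, s = T, u = T), and the consequent holds there. Either way the consequent holds.

(⇒) fails; (⇐) holds.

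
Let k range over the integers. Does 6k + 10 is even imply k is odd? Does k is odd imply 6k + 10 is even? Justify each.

(←) Suppose k is odd. Since 6 is even, 6k is even for every k, so 6k + 10 has the same parity as 10, which is even. Hence 6k + 10 is even.

(→) This fails: take k = 0. Then 6k + 10 = 10, which is even, yet k = 0 is even, not odd.

(⇒) fails; (⇐) holds.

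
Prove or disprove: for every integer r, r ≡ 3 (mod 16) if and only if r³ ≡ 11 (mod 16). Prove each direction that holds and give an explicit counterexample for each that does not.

Both implications hold.

[⇒] Suppose r ≡ 3 (mod 16). Write r = 16j + 3. Then (16j + 3)³ = 4096j³ + 2304j² + 432j + 27 = 16(256j³ + 144j² + 27j + 1) + 11, so r³ ≡ 11 (mod 16).

[⇐] Conversely, suppose r³ ≡ 11 (mod 16). The only residue r in {0, …, 15} with r³ ≡ 11 (mod 16) is r = 3, so r ≡ 3 (mod 16).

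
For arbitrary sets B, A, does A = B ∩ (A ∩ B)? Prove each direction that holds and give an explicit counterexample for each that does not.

Only the reverse inclusion holds.

(⊆) This inclusion fails. Take B = ∅, A = {1}; then 1 ∈ A but 1 ∉ B ∩ (A ∩ B).

(⊇) Let x ∈ B ∩ (A ∩ B). Then x ∈ B ∩ A, from which x ∈ A.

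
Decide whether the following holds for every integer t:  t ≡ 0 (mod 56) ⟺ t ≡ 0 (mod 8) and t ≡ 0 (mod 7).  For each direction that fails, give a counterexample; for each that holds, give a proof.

Both directions hold.

(⟹) Suppose t ≡ 0 (mod 56); write t = 56j + 0. Since 8 ∣ 56, reducing mod 8 gives t ≡ 0 (mod 8); since 7 ∣ 56, reducing mod 7 gives t ≡ 0 (mod 7).

(⟸) Conversely, if t ≡ 0 (mod 8) and t ≡ 0 (mod 7), then by the Chinese remainder theorem t ≡ 0 (mod 56). This is exactly t ≡ 0 (mod 56).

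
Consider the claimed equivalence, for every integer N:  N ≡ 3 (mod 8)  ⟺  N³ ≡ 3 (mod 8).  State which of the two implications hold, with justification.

Forward direction. Suppose N ≡ 3 (mod 8). Write N = 8j + 3. Then (8j + 3)³ = 512j³ + 576j² + 216j + 27 = 8(64j³ + 72j² + 27j + 3) + 3, so N³ ≡ 3 (mod 8).

Converse. For the converse, argue contrapositively. If N ≢ 3 (mod 8), then N is congruent to one of 0, 1, 2, 4, 5, 6, 7 modulo 8, and these give N³ ≡ 0, 1, 0, 0, 5, 0, 7 respectively — never 3.

Both directions hold.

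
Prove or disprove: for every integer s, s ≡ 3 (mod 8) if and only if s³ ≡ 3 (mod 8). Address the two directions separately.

(⟹) Suppose s ≡ 3 (mod 8). Write s = 8j + 3. Then (8j + 3)³ = 512j³ + 576j² + 216j + 27 = 8(64j³ + 72j² + 27j + 3) + 3, so s³ ≡ 3 (mod 8).

(⟸) For the converse, argue contrapositively. If s ≢ 3 (mod 8), then s is congruent to one of 0, 1, 2, 4, 5, 6, 7 modulo 8, and these give s³ ≡ 0, 1, 0, 0, 5, 0, 7 respectively — never 3.

Equivalent; both directions hold.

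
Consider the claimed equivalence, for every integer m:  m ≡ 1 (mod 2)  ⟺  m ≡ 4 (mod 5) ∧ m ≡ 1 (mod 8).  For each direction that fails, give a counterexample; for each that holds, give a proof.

(→) This fails: m = 1 gives 1 ≡ 1 (mod 2) but 1 ≡ 1 (mod 5), so the conjunction on the right does not hold.

(←) Conversely, if m ≡ 4 (mod 5) and m ≡ 1 (mod 8), then by the Chinese remainder theorem m ≡ 9 (mod 40). Since 9 ≡ 1 (mod 2) and 2 ∣ 40, we get m ≡ 1 (mod 2).

Only the converse holds.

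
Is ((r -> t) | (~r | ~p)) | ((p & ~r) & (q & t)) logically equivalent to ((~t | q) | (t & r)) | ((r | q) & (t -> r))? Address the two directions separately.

Both directions fail.

(⟹) This fails. Under r = F, t = T, p = F, q = F, the left side is true but the right side is false.

(⟸) This fails. Under r = T, t = F, p = T, q = F, the left side is false but the right side is true.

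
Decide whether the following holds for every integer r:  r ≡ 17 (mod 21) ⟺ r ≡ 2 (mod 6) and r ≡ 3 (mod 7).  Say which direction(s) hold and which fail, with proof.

(→) This fails: r = 17 gives 17 ≡ 17 (mod 21) but 17 ≡ 5 (mod 6), so the conjunction on the right does not hold.

(←) Conversely, if r ≡ 2 (mod 6) and r ≡ 3 (mod 7), then by the Chinese remainder theorem r ≡ 38 (mod 42). Since 38 ≡ 17 (mod 21) and 21 ∣ 42, we get r ≡ 17 (mod 21).

(⇒) fails; (⇐) holds.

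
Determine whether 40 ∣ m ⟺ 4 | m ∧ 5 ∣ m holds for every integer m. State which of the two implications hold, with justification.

[⇒] If 40 ∣ m, write m = 40q. Since 40 = 10·4, m = 4·(10q), so 4 ∣ m; and since 40 = 8·5, m = 5·(8q), so 5 ∣ m.

[⇐] This fails: take m = 20. Both 4 ∣ 20 and 5 ∣ 20, yet 20 is not a multiple of 40 (since 20 = 0·40 + 20), so 40 ∤ 20.

(⇒) holds; (⇐) fails.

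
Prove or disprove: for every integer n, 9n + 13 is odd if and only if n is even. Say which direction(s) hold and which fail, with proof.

(⟹) Suppose 9n + 13 is odd. Since 9 is odd, 9n and n have the same parity, so 9n + 13 ≡ n + 13 (mod 2). As 13 is odd, 9n + 13 is odd exactly when n is even. Thus n is even.

(⟸) Conversely, suppose n is even; write n = 2j. Then 9n + 13 = 9·(2j) + 13 = 2·9j + 13, which is odd.

Both directions hold; the statement is true.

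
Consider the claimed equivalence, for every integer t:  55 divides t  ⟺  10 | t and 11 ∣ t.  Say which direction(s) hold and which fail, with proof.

Only the reverse direction holds.

Forward direction. This fails: take t = 55. Certainly 55 ∣ 55, but 10 ∤ 55.

Converse. Suppose 10 ∣ t and 11 ∣ t. Any common multiple of 10 and 11 is a multiple of their lcm; here gcd(10, 11) = 1, so lcm(10, 11) = 10·11 = 110, so 110 ∣ t. Since 55 ∣ 110, it follows that 55 ∣ t.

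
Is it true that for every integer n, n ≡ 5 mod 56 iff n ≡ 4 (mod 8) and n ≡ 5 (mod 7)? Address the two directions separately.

[⇒] This fails: n = 5 gives 5 ≡ 5 (mod 56) but 5 ≡ 5 (mod 8), so the conjunction on the right does not hold.

[⇐] This fails: n = 12 satisfies both congruences on the right (12 ≡ 4 mod 8 and 12 ≡ 5 mod 7) yet 12 ≡ 12 (mod 56), not 5.

Neither direction holds.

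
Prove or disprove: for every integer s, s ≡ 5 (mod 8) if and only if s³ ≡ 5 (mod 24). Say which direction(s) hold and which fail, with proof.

Not equivalent: only (⇐) holds.

(→) This fails: take s = 13. Then 13 ≡ 5 (mod 8), but 13³ = 2197 ≡ 13 (mod 24), not 5.

(←) Conversely, the residues r modulo 24 with r³ ≡ 5 (mod 24) are exactly {5}, and each is ≡ 5 (mod 8).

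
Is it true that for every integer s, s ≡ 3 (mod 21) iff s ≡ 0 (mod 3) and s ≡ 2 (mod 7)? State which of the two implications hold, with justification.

Both directions fail.

[⇒] This fails: s = 3 gives 3 ≡ 3 (mod 21) but 3 ≡ 3 (mod 7), so the conjunction on the right does not hold.

[⇐] This fails: s = 9 satisfies both congruences on the right (9 ≡ 0 mod 3 and 9 ≡ 2 mod 7) yet 9 ≡ 9 (mod 21), not 3.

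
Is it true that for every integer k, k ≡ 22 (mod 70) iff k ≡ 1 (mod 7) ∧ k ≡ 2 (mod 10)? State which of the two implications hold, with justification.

(⟹) Suppose k ≡ 22 (mod 70); write k = 70j + 22. Since 7 ∣ 70, reducing mod 7 gives k ≡ 22 ≡ 1 (mod 7); since 10 ∣ 70, reducing mod 10 gives k ≡ 22 ≡ 2 (mod 10).

(⟸) Conversely, if k ≡ 1 (mod 7) and k ≡ 2 (mod 10), then by the Chinese remainder theorem k ≡ 22 (mod 70). This is exactly k ≡ 22 (mod 70).

Both directions hold; the statement is true.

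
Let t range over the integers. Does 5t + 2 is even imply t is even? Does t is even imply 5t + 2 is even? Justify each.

(⟸) Suppose t is even; write t = 2j. Then 5t + 2 = 5·(2j) + 2 = 2·5j + 2, which is even.

(⟹) Suppose 5t + 2 is even. Since 5 is odd, 5t and t have the same parity, so 5t + 2 ≡ t + 2 (mod 2). As 2 is even, 5t + 2 is even exactly when t is even. Thus t is even.

Both directions hold.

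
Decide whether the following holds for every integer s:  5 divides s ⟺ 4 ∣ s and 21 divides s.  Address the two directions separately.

(⇒) This fails: take s = 5. Certainly 5 ∣ 5, but 4 ∤ 5.

(⇐) This fails: take s = 84. Both 4 ∣ 84 and 21 ∣ 84, yet 84 is not a multiple of 5 (since 84 = 16·5 + 4), so 5 ∤ 84.

(⇒) fails and (⇐) fails.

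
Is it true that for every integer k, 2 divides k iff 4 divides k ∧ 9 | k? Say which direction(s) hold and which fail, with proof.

(→) This fails: take k = 2. Certainly 2 ∣ 2, but 4 ∤ 2.

(←) Suppose 4 ∣ k and 9 ∣ k. Any common multiple of 4 and 9 is a multiple of their lcm; here gcd(4, 9) = 1, so lcm(4, 9) = 4·9 = 36, so 36 ∣ k. Since 2 ∣ 36, it follows that 2 ∣ k.

Not equivalent: only (⇐) holds.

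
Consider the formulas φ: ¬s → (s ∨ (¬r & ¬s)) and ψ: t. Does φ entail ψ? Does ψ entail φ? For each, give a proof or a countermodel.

Neither implication holds.

(→) This fails. Under s = F, r = F, t = F, the left side is true but the right side is false.

(←) This fails. Under s = F, r = T, t = T, the left side is false but the right side is true.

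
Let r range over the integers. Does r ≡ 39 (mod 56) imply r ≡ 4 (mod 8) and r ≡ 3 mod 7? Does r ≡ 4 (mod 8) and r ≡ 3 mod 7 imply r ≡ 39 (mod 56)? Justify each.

Both directions fail.

(⇒) This fails: r = 39 gives 39 ≡ 39 (mod 56) but 39 ≡ 7 (mod 8), so the conjunction on the right does not hold.

(⇐) This fails: r = 52 satisfies both congruences on the right (52 ≡ 4 mod 8 and 52 ≡ 3 mod 7) yet 52 ≡ 52 (mod 56), not 39.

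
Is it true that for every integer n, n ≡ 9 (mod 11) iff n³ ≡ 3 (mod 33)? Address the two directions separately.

(⇒) fails; (⇐) holds.

[⇒] This fails: take n = 20. Then 20 ≡ 9 (mod 11), but 20³ = 8000 ≡ 14 (mod 33), not 3.

[⇐] Conversely, the residues r modulo 33 with r³ ≡ 3 (mod 33) are exactly {9}, and each is ≡ 9 (mod 11).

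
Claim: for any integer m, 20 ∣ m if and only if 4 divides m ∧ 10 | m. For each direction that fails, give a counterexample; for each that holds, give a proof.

(⟸) Suppose 4 ∣ m and 10 ∣ m. Any common multiple of 4 and 10 is a multiple of their lcm; here lcm(4, 10) = 4·10/gcd(4, 10) = 40/2 = 20, so 20 ∣ m.

(⟹) If 20 ∣ m, write m = 20q. Since 20 = 5·4, m = 4·(5q), so 4 ∣ m; and since 20 = 2·10, m = 10·(2q), so 10 ∣ m.

Both directions hold; the statement is true.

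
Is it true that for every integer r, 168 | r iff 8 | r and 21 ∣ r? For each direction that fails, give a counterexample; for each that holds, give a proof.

(⇒) If 168 ∣ r, write r = 168q. Since 168 = 21·8, r = 8·(21q), so 8 ∣ r; and since 168 = 8·21, r = 21·(8q), so 21 ∣ r.

(⇐) Suppose 8 ∣ r and 21 ∣ r. Any common multiple of 8 and 21 is a multiple of their lcm; here gcd(8, 21) = 1, so lcm(8, 21) = 8·21 = 168, so 168 ∣ r.

Both directions hold.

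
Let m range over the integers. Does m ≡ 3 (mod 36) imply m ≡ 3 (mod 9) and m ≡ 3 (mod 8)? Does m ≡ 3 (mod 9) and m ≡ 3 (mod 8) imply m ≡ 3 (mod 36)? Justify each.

Only the converse holds.

(⟸) If m ≡ 3 (mod 9) and m ≡ 3 (mod 8), then by the Chinese remainder theorem m ≡ 3 (mod 72). Since 3 ≡ 3 (mod 36) and 36 ∣ 72, we get m ≡ 3 (mod 36).

(⟹) This fails: m = 39 gives 39 ≡ 3 (mod 36) but 39 ≡ 7 (mod 8), so the conjunction on the right does not hold.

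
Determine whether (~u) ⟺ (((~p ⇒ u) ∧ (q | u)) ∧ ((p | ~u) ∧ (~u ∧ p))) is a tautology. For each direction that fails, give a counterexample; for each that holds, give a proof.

(→) This fails. Under q = F, u = F, p = F, the left side is true but the right side is false.

(←) Assume the antecedent. If q is true, the antecedent forces (q = T, u = F, p = T), and ~u holds there. If q is false, the antecedent cannot hold. Either way ~u holds.

The forward direction fails; the converse holds.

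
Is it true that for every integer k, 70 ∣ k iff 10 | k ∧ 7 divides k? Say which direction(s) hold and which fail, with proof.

Converse. Suppose 10 ∣ k and 7 ∣ k. Any common multiple of 10 and 7 is a multiple of their lcm; here gcd(10, 7) = 1, so lcm(10, 7) = 10·7 = 70, so 70 ∣ k.

Forward direction. If 70 ∣ k, write k = 70q. Since 70 = 7·10, k = 10·(7q), so 10 ∣ k; and since 70 = 10·7, k = 7·(10q), so 7 ∣ k.

Both implications hold.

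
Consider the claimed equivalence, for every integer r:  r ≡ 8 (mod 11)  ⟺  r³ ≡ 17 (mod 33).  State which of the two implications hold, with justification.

[⇒] This fails: take r = 19. Then 19 ≡ 8 (mod 11), but 19³ = 6859 ≡ 28 (mod 33), not 17.

[⇐] Conversely, the residues r modulo 33 with r³ ≡ 17 (mod 33) are exactly {8}, and each is ≡ 8 (mod 11).

The forward direction fails; the converse holds.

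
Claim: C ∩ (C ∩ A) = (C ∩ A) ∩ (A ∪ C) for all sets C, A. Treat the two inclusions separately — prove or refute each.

(⟸) Let x ∈ (C ∩ A) ∩ (A ∪ C). Then x ∈ C ∩ A, from which x ∈ C ∩ (C ∩ A).

(⟹) Let x ∈ C ∩ (C ∩ A). Then x ∈ C ∩ A, from which x ∈ (C ∩ A) ∩ (A ∪ C).

Both inclusions hold; the sets are equal.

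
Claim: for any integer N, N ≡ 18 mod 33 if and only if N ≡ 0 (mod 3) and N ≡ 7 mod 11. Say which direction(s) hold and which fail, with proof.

(⇒) Suppose N ≡ 18 (mod 33); write N = 33j + 18. Since 3 ∣ 33, reducing mod 3 gives N ≡ 18 ≡ 0 (mod 3); since 11 ∣ 33, reducing mod 11 gives N ≡ 18 ≡ 7 (mod 11).

(⇐) Conversely, if N ≡ 0 (mod 3) and N ≡ 7 (mod 11), then by the Chinese remainder theorem N ≡ 18 (mod 33). This is exactly N ≡ 18 (mod 33).

Both directions hold.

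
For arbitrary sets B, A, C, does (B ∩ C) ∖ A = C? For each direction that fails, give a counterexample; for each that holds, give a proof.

Forward inclusion. Let x ∈ (B ∩ C) ∖ A. Then x ∈ B ∩ C and x ∉ A, from which x ∈ C.

Reverse inclusion. This inclusion fails. Take B = ∅, A = ∅, C = {1}; then 1 ∈ C but 1 ∉ (B ∩ C) ∖ A.

Only the forward inclusion holds.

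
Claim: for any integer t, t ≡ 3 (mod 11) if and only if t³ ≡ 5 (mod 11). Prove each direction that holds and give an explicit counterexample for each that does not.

Both directions hold; the statement is true.

Converse. Suppose t³ ≡ 5 (mod 11). The only residue r in {0, …, 10} with r³ ≡ 5 (mod 11) is r = 3, so t ≡ 3 (mod 11).

Forward direction. Suppose t ≡ 3 (mod 11). Write t = 11j + 3. Then (11j + 3)³ = 1331j³ + 1089j² + 297j + 27 = 11(121j³ + 99j² + 27j + 2) + 5, so t³ ≡ 5 (mod 11).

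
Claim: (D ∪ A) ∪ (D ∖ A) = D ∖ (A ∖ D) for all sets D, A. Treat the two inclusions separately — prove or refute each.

Forward inclusion. This inclusion fails. Take D = ∅, A = {1}; then 1 ∈ (D ∪ A) ∪ (D ∖ A) but 1 ∉ D ∖ (A ∖ D).

Reverse inclusion. Let x ∈ D ∖ (A ∖ D). Then either x ∈ D and x ∉ A; or x ∈ D ∩ A. In each case x ∈ (D ∪ A) ∪ (D ∖ A), so D ∖ (A ∖ D) ⊆ (D ∪ A) ∪ (D ∖ A).

The sets are not equal: only the reverse inclusion holds.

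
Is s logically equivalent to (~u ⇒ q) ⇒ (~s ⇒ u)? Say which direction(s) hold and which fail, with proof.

Forward direction. Assume the antecedent. If q is true, the antecedent forces (q = T, s = T, u = F) or (q = T, s = T, u = T), and (~u ⇒ q) ⇒ (~s ⇒ u) holds there. If q is false, (~u ⇒ q) ⇒ (~s ⇒ u) reduces to true regardless of the other variables. Either way (~u ⇒ q) ⇒ (~s ⇒ u) holds.

Converse. This fails. Under q = F, s = F, u = F, the left side is false but the right side is true.

(⇒) holds; (⇐) fails.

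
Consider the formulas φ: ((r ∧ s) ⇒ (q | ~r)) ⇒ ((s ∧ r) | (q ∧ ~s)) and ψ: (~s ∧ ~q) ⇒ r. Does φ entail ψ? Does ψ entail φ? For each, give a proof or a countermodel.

The forward direction holds; the converse fails.

(⇐) This fails. Under q = F, r = T, s = F, the left side is false but the right side is true.

(⇒) Assume the antecedent. If q is true, (~s ∧ ~q) ⇒ r reduces to true regardless of the other variables. If q is false, the antecedent forces (q = F, r = T, s = T), and (~s ∧ ~q) ⇒ r holds there. Either way (~s ∧ ~q) ⇒ r holds.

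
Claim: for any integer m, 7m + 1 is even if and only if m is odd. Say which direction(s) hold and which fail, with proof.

Both directions hold; the statement is true.

(→) Suppose 7m + 1 is even. Since 7 is odd, 7m and m have the same parity, so 7m + 1 ≡ m + 1 (mod 2). As 1 is odd, 7m + 1 is even exactly when m is odd. Thus m is odd.

(←) Conversely, suppose m is odd; write m = 2j + 1. Then 7m + 1 = 7·(2j + 1) + 1 = 2·7j + 8, which is even.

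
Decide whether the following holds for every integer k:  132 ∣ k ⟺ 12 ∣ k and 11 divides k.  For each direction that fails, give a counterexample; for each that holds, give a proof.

Both directions hold; the statement is true.

(←) Suppose 12 ∣ k and 11 ∣ k. Any common multiple of 12 and 11 is a multiple of their lcm; here gcd(12, 11) = 1, so lcm(12, 11) = 12·11 = 132, so 132 ∣ k.

(→) If 132 ∣ k, write k = 132q. Since 132 = 11·12, k = 12·(11q), so 12 ∣ k; and since 132 = 12·11, k = 11·(12q), so 11 ∣ k.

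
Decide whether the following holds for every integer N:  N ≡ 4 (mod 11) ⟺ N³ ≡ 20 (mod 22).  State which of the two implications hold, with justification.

(⇒) fails; (⇐) holds.

(⟸) The residues r modulo 22 with r³ ≡ 20 (mod 22) are exactly {4}, and each is ≡ 4 (mod 11).

(⟹) This fails: take N = 15. Then 15 ≡ 4 (mod 11), but 15³ = 3375 ≡ 9 (mod 22), not 20.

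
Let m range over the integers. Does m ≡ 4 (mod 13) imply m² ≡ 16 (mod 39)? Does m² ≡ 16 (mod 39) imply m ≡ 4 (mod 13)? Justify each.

Both directions fail.

Forward direction. This fails: take m = 30. Then 30 ≡ 4 (mod 13), but 30² = 900 ≡ 3 (mod 39), not 16.

Converse. This fails: take m = 22. Then 22² = 484 ≡ 16 (mod 39), yet 22 ≡ 9 (mod 13), not 4.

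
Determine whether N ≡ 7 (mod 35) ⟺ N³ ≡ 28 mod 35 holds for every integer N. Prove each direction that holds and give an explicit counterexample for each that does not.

Both directions hold; the statement is true.

[⇐] Suppose N³ ≡ 28 (mod 35). The only residue r in {0, …, 34} with r³ ≡ 28 (mod 35) is r = 7, so N ≡ 7 (mod 35).

[⇒] Suppose N ≡ 7 (mod 35). Write N = 35j + 7. Then (35j + 7)³ = 42875j³ + 25725j² + 5145j + 343 = 35(1225j³ + 735j² + 147j + 9) + 28, so N³ ≡ 28 (mod 35).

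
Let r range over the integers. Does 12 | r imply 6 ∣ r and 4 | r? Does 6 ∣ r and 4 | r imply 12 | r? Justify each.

The biconditional holds.

[⇒] If 12 ∣ r, write r = 12q. Since 12 = 2·6, r = 6·(2q), so 6 ∣ r; and since 12 = 3·4, r = 4·(3q), so 4 ∣ r.

[⇐] Suppose 6 ∣ r and 4 ∣ r. Any common multiple of 6 and 4 is a multiple of their lcm; here lcm(6, 4) = 6·4/gcd(6, 4) = 24/2 = 12, so 12 ∣ r.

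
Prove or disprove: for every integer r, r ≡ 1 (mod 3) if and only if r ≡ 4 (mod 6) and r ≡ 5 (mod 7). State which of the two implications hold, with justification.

(⟸) If r ≡ 4 (mod 6) and r ≡ 5 (mod 7), then by the Chinese remainder theorem r ≡ 40 (mod 42). Since 40 ≡ 1 (mod 3) and 3 ∣ 42, we get r ≡ 1 (mod 3).

(⟹) This fails: r = 1 gives 1 ≡ 1 (mod 3) but 1 ≡ 1 (mod 6), so the conjunction on the right does not hold.

(⇒) fails; (⇐) holds.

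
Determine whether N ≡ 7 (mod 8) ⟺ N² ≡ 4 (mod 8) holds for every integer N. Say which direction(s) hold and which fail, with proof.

(⇒) fails and (⇐) fails.

[⇒] This fails: take N = 7. Then 7 ≡ 7 (mod 8), but 7² = 49 ≡ 1 (mod 8), not 4.

[⇐] This fails: take N = 2. Then 2² = 4 ≡ 4 (mod 8), yet 2 ≡ 2 (mod 8), not 7.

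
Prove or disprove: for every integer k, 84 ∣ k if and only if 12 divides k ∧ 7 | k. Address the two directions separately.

Equivalent; both directions hold.

(→) If 84 ∣ k, write k = 84q. Since 84 = 7·12, k = 12·(7q), so 12 ∣ k; and since 84 = 12·7, k = 7·(12q), so 7 ∣ k.

(←) Suppose 12 ∣ k and 7 ∣ k. Any common multiple of 12 and 7 is a multiple of their lcm; here gcd(12, 7) = 1, so lcm(12, 7) = 12·7 = 84, so 84 ∣ k.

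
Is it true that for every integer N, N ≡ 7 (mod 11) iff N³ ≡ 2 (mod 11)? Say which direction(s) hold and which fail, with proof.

(⟹) Suppose N ≡ 7 (mod 11). Write N = 11j + 7. Then (11j + 7)³ = 1331j³ + 2541j² + 1617j + 343 = 11(121j³ + 231j² + 147j + 31) + 2, so N³ ≡ 2 (mod 11).

(⟸) Conversely, suppose N³ ≡ 2 (mod 11). The only residue r in {0, …, 10} with r³ ≡ 2 (mod 11) is r = 7, so N ≡ 7 (mod 11).

Both directions hold; the statement is true.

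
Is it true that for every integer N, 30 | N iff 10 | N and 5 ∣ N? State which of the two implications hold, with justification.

The forward direction holds; the converse fails.

(←) This fails: take N = 10. Both 10 ∣ 10 and 5 ∣ 10, yet 10 is not a multiple of 30 (since 10 = 0·30 + 10), so 30 ∤ 10.

(→) If 30 ∣ N, write N = 30q. Since 30 = 3·10, N = 10·(3q), so 10 ∣ N; and since 30 = 6·5, N = 5·(6q), so 5 ∣ N.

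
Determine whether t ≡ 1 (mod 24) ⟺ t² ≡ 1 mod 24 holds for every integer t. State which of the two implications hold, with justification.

(→) Suppose t ≡ 1 (mod 24). Write t = 24j + 1. Then (24j + 1)² = 576j² + 48j + 1 = 24(24j² + 2j) + 1, so t² ≡ 1 (mod 24).

(←) This fails: take t = 5. Then 5² = 25 ≡ 1 (mod 24), yet 5 ≡ 5 (mod 24), not 1.

(⇒) holds; (⇐) fails.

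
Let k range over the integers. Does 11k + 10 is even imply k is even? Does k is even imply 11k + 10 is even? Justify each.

Both directions hold; the statement is true.

(→) Suppose 11k + 10 is even. Since 11 is odd, 11k and k have the same parity, so 11k + 10 ≡ k + 10 (mod 2). As 10 is even, 11k + 10 is even exactly when k is even. Thus k is even.

(←) Conversely, suppose k is even; write k = 2j. Then 11k + 10 = 11·(2j) + 10 = 2·11j + 10, which is even.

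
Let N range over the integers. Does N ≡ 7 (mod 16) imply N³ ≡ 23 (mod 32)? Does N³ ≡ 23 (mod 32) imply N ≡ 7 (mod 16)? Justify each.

Only the reverse direction holds.

(→) This fails: take N = 23. Then 23 ≡ 7 (mod 16), but 23³ = 12167 ≡ 7 (mod 32), not 23.

(←) Conversely, the residues r modulo 32 with r³ ≡ 23 (mod 32) are exactly {7}, and each is ≡ 7 (mod 16).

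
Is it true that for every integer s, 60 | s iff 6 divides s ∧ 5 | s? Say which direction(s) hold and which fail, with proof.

(⇒) holds; (⇐) fails.

(→) If 60 ∣ s, write s = 60q. Since 60 = 10·6, s = 6·(10q), so 6 ∣ s; and since 60 = 12·5, s = 5·(12q), so 5 ∣ s.

(←) This fails: take s = 30. Both 6 ∣ 30 and 5 ∣ 30, yet 30 is not a multiple of 60 (since 30 = 0·60 + 30), so 60 ∤ 30.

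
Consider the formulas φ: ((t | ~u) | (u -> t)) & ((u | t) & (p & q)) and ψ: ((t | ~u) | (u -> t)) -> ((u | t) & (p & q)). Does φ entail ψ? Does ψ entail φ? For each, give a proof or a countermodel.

(⇒) Assume the antecedent. If p is true, the antecedent forces (p = T, u = F, t = T, q = T) or (p = T, u = T, t = T, q = T), and the consequent holds there. If p is false, the antecedent cannot hold. Either way the consequent holds.

(⇐) This fails. Under p = F, u = T, t = F, q = F, the left side is false but the right side is true.

Only the forward implication holds.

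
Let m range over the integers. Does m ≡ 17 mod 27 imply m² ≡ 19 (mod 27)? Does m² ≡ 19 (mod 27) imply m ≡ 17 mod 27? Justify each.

Converse. This fails: take m = 10. Then 10² = 100 ≡ 19 (mod 27), yet 10 ≡ 10 (mod 27), not 17.

Forward direction. Suppose m ≡ 17 mod 27. Write m = 27j + 17. Then (27j + 17)² = 729j² + 918j + 289 = 27(27j² + 34j + 10) + 19, so m² ≡ 19 (mod 27).

Not equivalent: only (⇒) holds.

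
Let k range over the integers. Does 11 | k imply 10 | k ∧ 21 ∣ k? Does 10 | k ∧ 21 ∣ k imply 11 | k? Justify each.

Neither direction holds.

[⇒] This fails: take k = 11. Certainly 11 ∣ 11, but 10 ∤ 11.

[⇐] This fails: take k = 210. Both 10 ∣ 210 and 21 ∣ 210, yet 210 is not a multiple of 11 (since 210 = 19·11 + 1), so 11 ∤ 210.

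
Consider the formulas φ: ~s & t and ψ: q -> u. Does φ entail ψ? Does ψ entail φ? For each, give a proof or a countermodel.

[⇒] This fails. Under u = F, s = F, q = T, t = T, the left side is true but the right side is false.

[⇐] This fails. Under u = F, s = F, q = F, t = F, the left side is false but the right side is true.

Neither direction holds.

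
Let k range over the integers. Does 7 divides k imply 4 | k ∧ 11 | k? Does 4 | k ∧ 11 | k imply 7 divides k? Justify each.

(→) This fails: take k = 7. Certainly 7 ∣ 7, but 4 ∤ 7.

(←) This fails: take k = 44. Both 4 ∣ 44 and 11 ∣ 44, yet 44 is not a multiple of 7 (since 44 = 6·7 + 2), so 7 ∤ 44.

Neither implication holds.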